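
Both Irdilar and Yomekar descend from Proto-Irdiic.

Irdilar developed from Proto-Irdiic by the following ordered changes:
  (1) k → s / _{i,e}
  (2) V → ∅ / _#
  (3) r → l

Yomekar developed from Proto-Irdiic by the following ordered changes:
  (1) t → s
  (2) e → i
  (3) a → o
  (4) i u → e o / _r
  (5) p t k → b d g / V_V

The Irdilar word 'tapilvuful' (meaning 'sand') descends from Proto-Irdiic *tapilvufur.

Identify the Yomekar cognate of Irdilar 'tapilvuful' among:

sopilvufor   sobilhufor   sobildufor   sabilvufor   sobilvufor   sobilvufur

sobilvufor

Yomekar: *tapilvufur > sapilvufur > sopilvufur > sopilvufor > sobilvufor  (by unconditioned shift, vowel merger, pre-rhotic lowering, intervocalic voicing)
Only 'sobilvufor' matches the regular Yomekar development of *tapilvufur.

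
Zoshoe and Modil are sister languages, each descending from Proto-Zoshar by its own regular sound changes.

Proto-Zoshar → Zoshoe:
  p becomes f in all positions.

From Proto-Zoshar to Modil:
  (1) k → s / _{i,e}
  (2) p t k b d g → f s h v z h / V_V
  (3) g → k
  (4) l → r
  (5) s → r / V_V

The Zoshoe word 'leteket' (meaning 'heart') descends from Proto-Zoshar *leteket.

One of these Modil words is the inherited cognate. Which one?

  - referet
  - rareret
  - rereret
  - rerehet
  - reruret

rereret

Modil: *leteket > leteset > leseset > reseset > rereret  (by palatalisation, intervocalic lenition, unconditioned shift, rhotacism)
The other candidates each miss or misapply at least one Modil change.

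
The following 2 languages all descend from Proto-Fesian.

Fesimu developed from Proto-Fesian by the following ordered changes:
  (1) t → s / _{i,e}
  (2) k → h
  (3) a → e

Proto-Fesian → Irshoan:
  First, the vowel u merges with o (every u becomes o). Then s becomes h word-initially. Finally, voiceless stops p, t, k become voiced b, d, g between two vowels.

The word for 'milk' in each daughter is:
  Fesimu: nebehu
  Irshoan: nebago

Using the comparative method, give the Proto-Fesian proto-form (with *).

*nebaku

Position 4: Fesimu has e, Irshoan has a. Irshoan preserves a here (none of its changes turn any other segment into a), so the proto-segment is *a.
Position 6: Fesimu has u, Irshoan has o. Fesimu preserves u here (none of its changes turn any other segment into u), so the proto-segment is *u.
This points to *nebaku. Verify forward in each daughter:
Fesimu: start from *nebaku.
  rule 1: no change — nebaku
  rule 2 (unconditioned shift): nebaku → nebahu
  rule 3 (vowel merger): nebahu → nebehu
  ⇒ Fesimu nebehu
Irshoan: start from *nebaku.
  rule 1 (vowel merger): nebaku → nebako
  rule 2: no change — nebako
  rule 3 (intervocalic voicing): nebako → nebago
  ⇒ Irshoan nebago
*nebaku is the unique common source.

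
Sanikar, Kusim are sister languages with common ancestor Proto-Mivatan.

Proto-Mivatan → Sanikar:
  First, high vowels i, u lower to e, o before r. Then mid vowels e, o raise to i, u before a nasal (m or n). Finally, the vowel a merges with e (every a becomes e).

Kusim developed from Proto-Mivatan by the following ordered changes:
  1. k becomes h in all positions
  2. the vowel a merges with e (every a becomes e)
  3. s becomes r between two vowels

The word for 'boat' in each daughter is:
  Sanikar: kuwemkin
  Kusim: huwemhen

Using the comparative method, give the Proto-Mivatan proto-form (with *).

Position 1: Sanikar has k, Kusim has h. Sanikar preserves k here (none of its changes turn any other segment into k), so the proto-segment is *k.
Position 6: Sanikar has k, Kusim has h. Sanikar preserves k here (none of its changes turn any other segment into k), so the proto-segment is *k.
Position 7: Sanikar has i, Kusim has e. Taking the neighbouring segments as reconstructed: Sanikar i could go back to *e or *i; Kusim e could go back to *a or *e — the one source consistent with every daughter is *e.
The remaining positions agree across the daughters. Check the candidate against every language:
Sanikar: *kuwamken
  kuwamken (rule 1 does not apply)
  kuwamken → kuwamkin   [pre-nasal raising]
  kuwamkin → kuwemkin   [vowel merger]
  giving Sanikar kuwemkin.
Kusim: *kuwamken
  kuwamken → huwamhen   [unconditioned shift]
  huwamhen → huwemhen   [vowel merger]
  huwemhen (rule 3 does not apply)
  giving Kusim huwemhen.
No other proto-form is consistent with every reflex, so the reconstruction is *kuwamken.

*kuwamken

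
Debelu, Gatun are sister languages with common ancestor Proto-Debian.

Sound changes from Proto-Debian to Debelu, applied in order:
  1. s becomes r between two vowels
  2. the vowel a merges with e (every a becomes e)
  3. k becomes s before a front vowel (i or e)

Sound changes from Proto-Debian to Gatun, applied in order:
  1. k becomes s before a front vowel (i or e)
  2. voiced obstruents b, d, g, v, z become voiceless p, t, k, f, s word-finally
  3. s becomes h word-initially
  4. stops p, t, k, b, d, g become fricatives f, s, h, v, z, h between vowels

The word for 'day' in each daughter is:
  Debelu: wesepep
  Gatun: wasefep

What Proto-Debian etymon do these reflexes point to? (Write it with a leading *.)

*wakepep

Position 5: Debelu has p, Gatun has f. Debelu preserves p here (none of its changes turn any other segment into p), so the proto-segment is *p.
Position 3: Debelu has s, Gatun has s. Taking the neighbouring segments as reconstructed: Debelu s can only go back to *k; Gatun s could go back to *t or *k or *s — the one source consistent with every daughter is *k.
Position 2: Debelu has e, Gatun has a. Gatun preserves a here (none of its changes turn any other segment into a), so the proto-segment is *a.
Continuing position by position gives *wakepep; check it forward:
Debelu: start from *wakepep.
  rule 1: no change — wakepep
  rule 2 (vowel merger): wakepep → wekepep
  rule 3 (palatalisation): wekepep → wesepep
  ⇒ Debelu wesepep
Gatun: *wakepep
  wakepep → wasepep   [palatalisation]
  wasepep (rule 2 does not apply)
  wasepep (rule 3 does not apply)
  wasepep → wasefep   [intervocalic lenition]
  giving Gatun wasefep.
Only *wakepep yields all of Debelu wesepep, Gatun wasefep.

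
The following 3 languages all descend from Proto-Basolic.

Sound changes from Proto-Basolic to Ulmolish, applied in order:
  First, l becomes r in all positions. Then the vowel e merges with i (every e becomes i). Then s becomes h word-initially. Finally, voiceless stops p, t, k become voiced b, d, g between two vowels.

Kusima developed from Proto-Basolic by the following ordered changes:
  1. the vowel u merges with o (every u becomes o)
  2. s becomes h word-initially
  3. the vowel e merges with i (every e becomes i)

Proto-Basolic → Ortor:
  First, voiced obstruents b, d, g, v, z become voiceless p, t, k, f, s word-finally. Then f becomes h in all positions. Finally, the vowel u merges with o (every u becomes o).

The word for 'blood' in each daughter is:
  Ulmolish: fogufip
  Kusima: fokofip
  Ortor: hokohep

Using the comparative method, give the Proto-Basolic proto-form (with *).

Position 5: Ulmolish has f, Kusima has f, Ortor has h. Ulmolish preserves f here (none of its changes turn any other segment into f), so the proto-segment is *f.
Position 1: Ulmolish has f, Kusima has f, Ortor has h. Ulmolish preserves f here (none of its changes turn any other segment into f), so the proto-segment is *f.
Position 3: Ulmolish has g, Kusima has k, Ortor has k. Kusima preserves k here (none of its changes turn any other segment into k), so the proto-segment is *k.
Continuing position by position gives *fokufep; check it forward:
Ulmolish: *fokufep > fokufip > fogufip  (by vowel merger, intervocalic voicing)
Kusima: *fokufep > fokofep > fokofip  (by vowel merger, vowel merger)
Ortor: start from *fokufep.
  rule 1: no change — fokufep
  rule 2 (unconditioned shift): fokufep → hokuhep
  rule 3 (vowel merger): hokuhep → hokohep
  ⇒ Ortor hokohep
*fokufep is the unique common source.

*fokufep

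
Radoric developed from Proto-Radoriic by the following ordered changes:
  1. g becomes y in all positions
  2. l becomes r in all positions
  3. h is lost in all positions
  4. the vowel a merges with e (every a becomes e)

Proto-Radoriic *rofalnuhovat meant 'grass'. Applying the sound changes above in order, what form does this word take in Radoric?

Radoric: *rofalnuhovat
  rofalnuhovat (rule 1 does not apply)
  rofalnuhovat → rofarnuhovat   [unconditioned shift]
  rofarnuhovat → rofarnuovat   [h-loss]
  rofarnuovat → rofernuovet   [vowel merger]
  giving Radoric rofernuovet.

rofernuovet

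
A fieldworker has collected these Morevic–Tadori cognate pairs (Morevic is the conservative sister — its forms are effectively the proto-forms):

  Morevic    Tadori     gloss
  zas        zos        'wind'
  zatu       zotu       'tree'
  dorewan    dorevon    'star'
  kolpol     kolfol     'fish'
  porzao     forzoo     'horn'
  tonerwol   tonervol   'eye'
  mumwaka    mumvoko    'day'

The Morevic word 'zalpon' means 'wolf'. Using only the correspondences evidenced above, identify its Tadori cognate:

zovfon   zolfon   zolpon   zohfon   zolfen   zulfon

zolfon

zas ~ zos, zatu ~ zotu — Morevic a corresponds to Tadori o after a consonant, before a consonant other than r, m, n, p, b, f, v.
kolpol ~ kolfol — Morevic p corresponds to Tadori f after a consonant, before a back vowel.
Applying these to Morevic 'zalpon':
  zalpon → zolpon   (a→o after a consonant, before a consonant other than r, m, n, p, b, f, v)
  zolpon → zolfon   (p→f after a consonant, before a back vowel)
So the Tadori cognate is 'zolfon'.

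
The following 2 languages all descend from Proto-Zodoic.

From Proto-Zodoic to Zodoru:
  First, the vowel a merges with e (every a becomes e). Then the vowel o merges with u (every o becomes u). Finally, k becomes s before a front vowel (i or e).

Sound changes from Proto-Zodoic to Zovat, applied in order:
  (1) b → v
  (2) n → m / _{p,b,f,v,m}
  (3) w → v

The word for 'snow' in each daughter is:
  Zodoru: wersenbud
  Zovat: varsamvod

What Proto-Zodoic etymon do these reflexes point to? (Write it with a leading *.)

*warsanbod

Position 1: Zodoru has w, Zovat has v. Zodoru preserves w here (none of its changes turn any other segment into w), so the proto-segment is *w.
Position 6: Zodoru has n, Zovat has m. Zodoru preserves n here (none of its changes turn any other segment into n), so the proto-segment is *n.
Verify the candidate proto-form against each daughter:
Zodoru: *warsanbod
  warsanbod → wersenbod   [vowel merger]
  wersenbod → wersenbud   [vowel merger]
  wersenbud (rule 3 does not apply)
  giving Zodoru wersenbud.
Zovat: start from *warsanbod.
  rule 1 (unconditioned shift): warsanbod → warsanvod
  rule 2 (nasal place assimilation): warsanvod → warsamvod
  rule 3 (unconditioned shift): warsamvod → varsamvod
  ⇒ Zovat varsamvod
No other proto-form is consistent with every reflex, so the reconstruction is *warsanbod.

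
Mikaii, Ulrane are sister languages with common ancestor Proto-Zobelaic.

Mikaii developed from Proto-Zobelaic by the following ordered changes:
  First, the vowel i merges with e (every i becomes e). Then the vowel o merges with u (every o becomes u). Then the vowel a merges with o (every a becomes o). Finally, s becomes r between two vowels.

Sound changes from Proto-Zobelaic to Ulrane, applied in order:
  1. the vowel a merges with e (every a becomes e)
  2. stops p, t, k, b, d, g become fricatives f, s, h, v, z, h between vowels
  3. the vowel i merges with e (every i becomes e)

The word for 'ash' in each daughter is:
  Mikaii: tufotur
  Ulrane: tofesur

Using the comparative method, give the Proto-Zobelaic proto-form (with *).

*tofatur

Position 2: Mikaii has u, Ulrane has o. Ulrane preserves o here (none of its changes turn any other segment into o), so the proto-segment is *o.
Position 5: Mikaii has t, Ulrane has s. Mikaii preserves t here (none of its changes turn any other segment into t), so the proto-segment is *t.
Verify the candidate proto-form against each daughter:
Mikaii: *tofatur > tufatur > tufotur  (by vowel merger, vowel merger)
Ulrane: *tofatur > tofetur > tofesur  (by vowel merger, intervocalic lenition)
No other proto-form is consistent with every reflex, so the reconstruction is *tofatur.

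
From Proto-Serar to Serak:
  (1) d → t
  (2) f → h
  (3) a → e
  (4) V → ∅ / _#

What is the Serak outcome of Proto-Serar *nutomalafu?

nutomeleh

Serak: start from *nutomalafu.
  rule 1: no change — nutomalafu
  rule 2 (unconditioned shift): nutomalafu → nutomalahu
  rule 3 (vowel merger): nutomalahu → nutomelehu
  rule 4 (apocope): nutomelehu → nutomeleh
  ⇒ Serak nutomeleh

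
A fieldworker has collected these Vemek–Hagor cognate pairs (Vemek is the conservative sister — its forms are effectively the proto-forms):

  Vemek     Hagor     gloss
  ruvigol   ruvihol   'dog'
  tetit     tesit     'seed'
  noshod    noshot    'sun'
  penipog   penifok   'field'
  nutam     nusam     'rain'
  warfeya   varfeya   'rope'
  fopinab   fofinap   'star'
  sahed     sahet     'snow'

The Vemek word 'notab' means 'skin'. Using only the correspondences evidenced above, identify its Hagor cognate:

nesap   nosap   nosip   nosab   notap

nosap

nutam ~ nusam — Vemek t corresponds to Hagor s between vowels (before a back vowel).
fopinab ~ fofinap — Vemek b corresponds to Hagor p word-finally.
Applying these to Vemek 'notab':
  notab → nosab   (t→s between vowels (before a back vowel))
  nosab → nosap   (b→p word-finally)
So the Hagor cognate is 'nosap'.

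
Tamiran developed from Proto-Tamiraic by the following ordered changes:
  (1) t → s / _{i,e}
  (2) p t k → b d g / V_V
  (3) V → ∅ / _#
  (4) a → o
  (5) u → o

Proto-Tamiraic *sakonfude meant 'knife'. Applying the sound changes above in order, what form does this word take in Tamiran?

sogonfod

Tamiran: start from *sakonfude.
  rule 1: no change — sakonfude
  rule 2 (intervocalic voicing): sakonfude → sagonfude
  rule 3 (apocope): sagonfude → sagonfud
  rule 4 (vowel merger): sagonfud → sogonfud
  rule 5 (vowel merger): sogonfud → sogonfod
  ⇒ Tamiran sogonfod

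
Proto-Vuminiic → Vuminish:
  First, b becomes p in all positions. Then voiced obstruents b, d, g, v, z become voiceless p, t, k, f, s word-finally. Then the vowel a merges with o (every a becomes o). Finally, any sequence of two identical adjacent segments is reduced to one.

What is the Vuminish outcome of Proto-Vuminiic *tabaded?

topodet

Vuminish: *tabaded
  tabaded → tapaded   [unconditioned shift]
  tapaded → tapadet   [final devoicing]
  tapadet → topodet   [vowel merger]
  topodet (rule 4 does not apply)
  giving Vuminish topodet.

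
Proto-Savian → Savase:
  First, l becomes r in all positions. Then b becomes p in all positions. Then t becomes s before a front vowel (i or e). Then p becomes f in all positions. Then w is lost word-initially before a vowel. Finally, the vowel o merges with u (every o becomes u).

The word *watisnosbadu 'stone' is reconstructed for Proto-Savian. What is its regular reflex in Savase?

asisnusfadu

Savase: *watisnosbadu > watisnospadu > wasisnospadu > wasisnosfadu > asisnosfadu > asisnusfadu  (by unconditioned shift, palatalisation, unconditioned shift, glide loss, vowel merger)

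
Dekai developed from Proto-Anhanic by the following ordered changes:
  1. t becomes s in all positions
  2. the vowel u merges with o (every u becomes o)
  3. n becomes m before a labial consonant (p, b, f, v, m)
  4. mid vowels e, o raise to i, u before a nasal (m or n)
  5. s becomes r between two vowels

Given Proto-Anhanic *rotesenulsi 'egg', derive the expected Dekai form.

Dekai: start from *rotesenulsi.
  rule 1 (unconditioned shift): rotesenulsi → rosesenulsi
  rule 2 (vowel merger): rosesenulsi → rosesenolsi
  rule 3: no change — rosesenolsi
  rule 4 (pre-nasal raising): rosesenolsi → rosesinolsi
  rule 5 (rhotacism): rosesinolsi → rorerinolsi
  ⇒ Dekai rorerinolsi

rorerinolsi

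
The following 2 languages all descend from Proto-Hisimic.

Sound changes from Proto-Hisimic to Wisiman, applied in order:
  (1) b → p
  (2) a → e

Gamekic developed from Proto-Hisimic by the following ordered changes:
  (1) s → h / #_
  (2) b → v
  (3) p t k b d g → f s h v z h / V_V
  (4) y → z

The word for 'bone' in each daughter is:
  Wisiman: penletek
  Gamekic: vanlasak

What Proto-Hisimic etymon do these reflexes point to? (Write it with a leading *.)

Position 2: Wisiman has e, Gamekic has a. Gamekic preserves a here (none of its changes turn any other segment into a), so the proto-segment is *a.
Position 1: Wisiman has p, Gamekic has v. Taking the neighbouring segments as reconstructed: Wisiman p could go back to *p or *b; Gamekic v could go back to *b or *v — the one source consistent with every daughter is *b.
Position 5: Wisiman has e, Gamekic has a. Gamekic preserves a here (none of its changes turn any other segment into a), so the proto-segment is *a.
Verify the candidate proto-form against each daughter:
Wisiman: start from *banlatak.
  rule 1 (unconditioned shift): banlatak → panlatak
  rule 2 (vowel merger): panlatak → penletek
  ⇒ Wisiman penletek
Gamekic: *banlatak > vanlatak > vanlasak  (by unconditioned shift, intervocalic lenition)
No other proto-form is consistent with every reflex, so the reconstruction is *banlatak.

*banlatak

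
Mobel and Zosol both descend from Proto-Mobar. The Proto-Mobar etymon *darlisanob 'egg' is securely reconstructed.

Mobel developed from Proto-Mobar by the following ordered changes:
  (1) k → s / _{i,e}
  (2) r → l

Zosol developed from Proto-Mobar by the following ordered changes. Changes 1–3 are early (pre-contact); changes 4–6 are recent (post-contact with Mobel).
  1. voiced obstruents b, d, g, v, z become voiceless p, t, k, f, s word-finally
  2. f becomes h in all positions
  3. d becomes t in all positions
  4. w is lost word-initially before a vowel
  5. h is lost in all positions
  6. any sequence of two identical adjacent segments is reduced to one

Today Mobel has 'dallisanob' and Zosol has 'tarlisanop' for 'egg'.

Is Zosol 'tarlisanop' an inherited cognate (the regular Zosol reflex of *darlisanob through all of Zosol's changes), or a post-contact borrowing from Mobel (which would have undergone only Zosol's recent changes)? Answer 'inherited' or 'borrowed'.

inherited

If inherited, *darlisanob would pass through all of Zosol's changes:
Zosol: *darlisanob > darlisanop > tarlisanop  (by final devoicing, unconditioned shift)
If borrowed from Mobel 'dallisanob' after the early changes, it would undergo only the recent ones:
  rule 4 (glide loss): no change (dallisanob)
  rule 5 (h-loss): no change (dallisanob)
  rule 6 (degemination): dallisanob → dalisanob
  ⇒ as a loan: dalisanob
Zosol 'tarlisanop' matches the inherited outcome exactly, so it is an inherited cognate, not a loan.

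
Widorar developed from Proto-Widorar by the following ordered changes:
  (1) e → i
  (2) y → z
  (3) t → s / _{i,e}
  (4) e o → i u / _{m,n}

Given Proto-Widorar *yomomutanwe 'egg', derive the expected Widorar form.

zumumutanwi

Widorar: *yomomutanwe > yomomutanwi > zomomutanwi > zumumutanwi  (by vowel merger, unconditioned shift, pre-nasal raising)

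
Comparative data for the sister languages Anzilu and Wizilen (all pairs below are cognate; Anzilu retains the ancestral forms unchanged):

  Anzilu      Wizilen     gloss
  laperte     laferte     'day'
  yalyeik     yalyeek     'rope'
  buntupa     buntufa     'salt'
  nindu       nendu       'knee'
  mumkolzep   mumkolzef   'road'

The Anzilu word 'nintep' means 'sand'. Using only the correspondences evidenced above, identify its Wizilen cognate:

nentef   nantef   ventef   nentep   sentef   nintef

nentef

nindu ~ nendu — Anzilu i corresponds to Wizilen e after a consonant, before a nasal.
mumkolzep ~ mumkolzef — Anzilu p corresponds to Wizilen f word-finally.
Applying these to Anzilu 'nintep':
  nintep → nentep   (i→e after a consonant, before a nasal)
  nentep → nentef   (p→f word-finally)
So the Wizilen cognate is 'nentef'.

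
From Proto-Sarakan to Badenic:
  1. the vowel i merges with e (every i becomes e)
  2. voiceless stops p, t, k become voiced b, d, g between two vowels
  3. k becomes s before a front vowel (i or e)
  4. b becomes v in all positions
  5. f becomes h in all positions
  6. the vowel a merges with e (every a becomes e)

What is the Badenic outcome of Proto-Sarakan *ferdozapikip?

Badenic: *ferdozapikip
  ferdozapikip → ferdozapekep   [vowel merger]
  ferdozapekep → ferdozabegep   [intervocalic voicing]
  ferdozabegep (rule 3 does not apply)
  ferdozabegep → ferdozavegep   [unconditioned shift]
  ferdozavegep → herdozavegep   [unconditioned shift]
  herdozavegep → herdozevegep   [vowel merger]
  giving Badenic herdozevegep.

herdozevegep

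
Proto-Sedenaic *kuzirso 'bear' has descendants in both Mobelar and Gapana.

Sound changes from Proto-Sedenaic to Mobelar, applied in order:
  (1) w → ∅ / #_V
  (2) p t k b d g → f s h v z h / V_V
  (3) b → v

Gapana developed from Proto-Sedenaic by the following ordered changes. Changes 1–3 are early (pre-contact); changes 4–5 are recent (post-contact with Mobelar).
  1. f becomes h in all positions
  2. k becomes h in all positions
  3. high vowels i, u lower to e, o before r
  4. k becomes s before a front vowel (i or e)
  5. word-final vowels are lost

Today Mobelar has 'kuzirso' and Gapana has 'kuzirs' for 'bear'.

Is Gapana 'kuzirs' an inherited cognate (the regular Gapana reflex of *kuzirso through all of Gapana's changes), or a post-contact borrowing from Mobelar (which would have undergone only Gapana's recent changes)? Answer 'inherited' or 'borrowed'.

borrowed

If inherited, *kuzirso would pass through all of Gapana's changes:
Gapana: *kuzirso > huzirso > huzerso > huzers  (by unconditioned shift, pre-rhotic lowering, apocope)
If borrowed from Mobelar 'kuzirso' after the early changes, it would undergo only the recent ones:
  rule 4 (palatalisation): no change (kuzirso)
  rule 5 (apocope): kuzirso → kuzirs
  ⇒ as a loan: kuzirs
Gapana 'kuzirs' matches the loan outcome 'kuzirs', not the inherited 'huzers' — it skipped the early Gapana changes, so it was borrowed from Mobelar.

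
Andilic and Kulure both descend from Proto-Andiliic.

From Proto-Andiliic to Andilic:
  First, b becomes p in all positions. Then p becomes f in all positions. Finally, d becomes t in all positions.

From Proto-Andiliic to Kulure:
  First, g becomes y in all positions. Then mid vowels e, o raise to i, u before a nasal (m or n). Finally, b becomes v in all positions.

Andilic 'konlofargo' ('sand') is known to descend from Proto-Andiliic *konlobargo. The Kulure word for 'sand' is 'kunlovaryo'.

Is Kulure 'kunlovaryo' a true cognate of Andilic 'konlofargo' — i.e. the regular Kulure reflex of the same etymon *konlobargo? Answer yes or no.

yes

Derive the expected Kulure reflex of *konlobargo:
Kulure: start from *konlobargo.
  rule 1 (unconditioned shift): konlobargo → konlobaryo
  rule 2 (pre-nasal raising): konlobaryo → kunlobaryo
  rule 3 (unconditioned shift): kunlobaryo → kunlovaryo
  ⇒ Kulure kunlovaryo
Kulure 'kunlovaryo' matches the regular reflex exactly, so the pair is cognate.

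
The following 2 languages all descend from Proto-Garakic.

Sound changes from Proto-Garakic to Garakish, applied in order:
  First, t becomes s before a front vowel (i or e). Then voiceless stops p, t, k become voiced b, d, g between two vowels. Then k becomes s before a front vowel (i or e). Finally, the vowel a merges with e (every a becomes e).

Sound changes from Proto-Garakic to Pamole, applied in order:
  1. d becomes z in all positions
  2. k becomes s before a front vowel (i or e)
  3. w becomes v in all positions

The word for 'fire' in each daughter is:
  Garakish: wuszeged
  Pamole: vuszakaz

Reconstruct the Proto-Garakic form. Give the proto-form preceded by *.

*wuszakad

Position 8: Garakish has d, Pamole has z. Taking the neighbouring segments as reconstructed: Garakish d can only go back to *d; Pamole z could go back to *d or *z — the one source consistent with every daughter is *d.
Position 6: Garakish has g, Pamole has k. Pamole preserves k here (none of its changes turn any other segment into k), so the proto-segment is *k.
Verify the candidate proto-form against each daughter:
Garakish: *wuszakad
  wuszakad (rule 1 does not apply)
  wuszakad → wuszagad   [intervocalic voicing]
  wuszagad (rule 3 does not apply)
  wuszagad → wuszeged   [vowel merger]
  giving Garakish wuszeged.
Pamole: *wuszakad > wuszakaz > vuszakaz  (by unconditioned shift, unconditioned shift)
No other proto-form is consistent with every reflex, so the reconstruction is *wuszakad.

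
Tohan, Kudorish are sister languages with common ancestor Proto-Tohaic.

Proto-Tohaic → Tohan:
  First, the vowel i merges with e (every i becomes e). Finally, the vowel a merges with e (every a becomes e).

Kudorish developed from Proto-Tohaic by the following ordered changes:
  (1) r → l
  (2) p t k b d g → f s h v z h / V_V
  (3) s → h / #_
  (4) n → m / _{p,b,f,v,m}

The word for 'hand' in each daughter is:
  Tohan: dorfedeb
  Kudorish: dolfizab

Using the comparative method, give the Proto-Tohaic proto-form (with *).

Position 3: Tohan has r, Kudorish has l. Tohan preserves r here (none of its changes turn any other segment into r), so the proto-segment is *r.
Position 5: Tohan has e, Kudorish has i. Kudorish preserves i here (none of its changes turn any other segment into i), so the proto-segment is *i.
This points to *dorfidab. Verify forward in each daughter:
Tohan: *dorfidab > dorfedab > dorfedeb  (by vowel merger, vowel merger)
Kudorish: *dorfidab
  dorfidab → dolfidab   [unconditioned shift]
  dolfidab → dolfizab   [intervocalic lenition]
  dolfizab (rule 3 does not apply)
  dolfizab (rule 4 does not apply)
  giving Kudorish dolfizab.
No other proto-form is consistent with every reflex, so the reconstruction is *dorfidab.

*dorfidab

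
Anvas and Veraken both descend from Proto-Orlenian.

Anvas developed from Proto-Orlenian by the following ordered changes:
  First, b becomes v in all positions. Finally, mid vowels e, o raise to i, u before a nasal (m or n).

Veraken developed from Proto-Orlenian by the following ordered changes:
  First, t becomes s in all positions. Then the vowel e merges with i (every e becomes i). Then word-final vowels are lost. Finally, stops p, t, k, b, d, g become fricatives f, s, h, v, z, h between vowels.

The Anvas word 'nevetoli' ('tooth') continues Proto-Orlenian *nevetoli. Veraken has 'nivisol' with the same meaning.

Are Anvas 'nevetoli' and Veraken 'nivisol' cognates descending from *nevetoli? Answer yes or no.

Derive the expected Veraken reflex of *nevetoli:
Veraken: *nevetoli > nevesoli > nivisoli > nivisol  (by unconditioned shift, vowel merger, apocope)
Veraken 'nivisol' matches the regular reflex exactly, so the pair is cognate.

yes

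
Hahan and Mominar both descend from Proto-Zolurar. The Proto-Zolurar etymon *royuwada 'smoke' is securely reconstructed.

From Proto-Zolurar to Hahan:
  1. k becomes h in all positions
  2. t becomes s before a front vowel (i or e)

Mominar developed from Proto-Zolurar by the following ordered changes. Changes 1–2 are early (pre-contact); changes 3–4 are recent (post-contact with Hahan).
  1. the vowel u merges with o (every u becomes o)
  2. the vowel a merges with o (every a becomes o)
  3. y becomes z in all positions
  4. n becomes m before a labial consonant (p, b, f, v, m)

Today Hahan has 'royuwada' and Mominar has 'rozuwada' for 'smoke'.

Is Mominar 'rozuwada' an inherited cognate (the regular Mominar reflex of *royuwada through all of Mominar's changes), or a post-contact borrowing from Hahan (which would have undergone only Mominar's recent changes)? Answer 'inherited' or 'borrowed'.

If inherited, *royuwada would pass through all of Mominar's changes:
Mominar: *royuwada > royowada > royowodo > rozowodo  (by vowel merger, vowel merger, unconditioned shift)
If borrowed from Hahan 'royuwada' after the early changes, it would undergo only the recent ones:
  rule 3 (unconditioned shift): royuwada → rozuwada
  rule 4 (nasal place assimilation): no change (rozuwada)
  ⇒ as a loan: rozuwada
Mominar 'rozuwada' matches the loan outcome 'rozuwada', not the inherited 'rozowodo' — it skipped the early Mominar changes, so it was borrowed from Hahan.

borrowed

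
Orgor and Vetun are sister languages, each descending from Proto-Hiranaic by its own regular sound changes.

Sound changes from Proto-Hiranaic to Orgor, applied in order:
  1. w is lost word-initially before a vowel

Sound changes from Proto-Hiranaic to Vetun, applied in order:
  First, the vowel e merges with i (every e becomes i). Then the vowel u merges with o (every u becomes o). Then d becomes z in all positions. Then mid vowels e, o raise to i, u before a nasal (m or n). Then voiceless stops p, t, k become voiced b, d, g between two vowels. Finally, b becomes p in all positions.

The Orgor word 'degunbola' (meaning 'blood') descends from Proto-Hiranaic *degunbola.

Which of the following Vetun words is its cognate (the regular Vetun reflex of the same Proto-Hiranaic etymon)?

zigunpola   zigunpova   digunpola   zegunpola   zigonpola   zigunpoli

Vetun: start from *degunbola.
  rule 1 (vowel merger): degunbola → digunbola
  rule 2 (vowel merger): digunbola → digonbola
  rule 3 (unconditioned shift): digonbola → zigonbola
  rule 4 (pre-nasal raising): zigonbola → zigunbola
  rule 5: no change — zigunbola
  rule 6 (unconditioned shift): zigunbola → zigunpola
  ⇒ Vetun zigunpola
The other candidates each miss or misapply at least one Vetun change.

zigunpola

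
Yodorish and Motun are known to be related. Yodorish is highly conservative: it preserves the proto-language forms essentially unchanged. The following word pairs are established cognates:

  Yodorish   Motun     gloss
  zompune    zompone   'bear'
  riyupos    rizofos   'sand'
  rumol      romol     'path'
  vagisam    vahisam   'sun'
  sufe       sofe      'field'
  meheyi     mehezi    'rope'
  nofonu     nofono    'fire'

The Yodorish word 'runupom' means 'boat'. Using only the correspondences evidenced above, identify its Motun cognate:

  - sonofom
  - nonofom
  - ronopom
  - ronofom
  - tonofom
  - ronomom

zompune ~ zompone — Yodorish u corresponds to Motun o after a consonant, before a nasal.
riyupos ~ rizofos — Yodorish u corresponds to Motun o after a consonant, before a labial obstruent.
riyupos ~ rizofos — Yodorish p corresponds to Motun f between vowels (before a back vowel).
Applying these to Yodorish 'runupom':
  runupom → ronupom   (u→o after a consonant, before a nasal)
  ronupom → ronopom   (u→o after a consonant, before a labial obstruent)
  ronopom → ronofom   (p→f between vowels (before a back vowel))
So the Motun cognate is 'ronofom'.

ronofom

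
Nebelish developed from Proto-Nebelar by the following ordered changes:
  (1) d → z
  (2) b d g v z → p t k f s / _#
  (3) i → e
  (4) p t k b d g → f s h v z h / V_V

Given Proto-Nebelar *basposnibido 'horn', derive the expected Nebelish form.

Nebelish: start from *basposnibido.
  rule 1 (unconditioned shift): basposnibido → basposnibizo
  rule 2: no change — basposnibizo
  rule 3 (vowel merger): basposnibizo → basposnebezo
  rule 4 (intervocalic lenition): basposnebezo → basposnevezo
  ⇒ Nebelish basposnevezo

basposnevezo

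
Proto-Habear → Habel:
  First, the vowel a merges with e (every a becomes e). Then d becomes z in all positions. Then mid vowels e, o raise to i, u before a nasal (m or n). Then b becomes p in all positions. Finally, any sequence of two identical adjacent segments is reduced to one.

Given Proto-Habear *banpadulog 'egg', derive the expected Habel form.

Habel: *banpadulog > benpedulog > benpezulog > binpezulog > pinpezulog  (by vowel merger, unconditioned shift, pre-nasal raising, unconditioned shift)

pinpezulog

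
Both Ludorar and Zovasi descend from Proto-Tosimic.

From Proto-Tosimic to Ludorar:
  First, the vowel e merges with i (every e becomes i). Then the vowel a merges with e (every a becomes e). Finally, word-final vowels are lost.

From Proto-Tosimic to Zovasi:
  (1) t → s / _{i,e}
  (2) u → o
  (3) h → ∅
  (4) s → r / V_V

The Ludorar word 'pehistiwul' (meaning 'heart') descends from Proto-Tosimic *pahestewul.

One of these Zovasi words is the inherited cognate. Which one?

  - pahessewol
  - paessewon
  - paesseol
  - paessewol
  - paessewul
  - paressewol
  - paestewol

paessewol

Zovasi: *pahestewul > pahessewul > pahessewol > paessewol  (by palatalisation, vowel merger, h-loss)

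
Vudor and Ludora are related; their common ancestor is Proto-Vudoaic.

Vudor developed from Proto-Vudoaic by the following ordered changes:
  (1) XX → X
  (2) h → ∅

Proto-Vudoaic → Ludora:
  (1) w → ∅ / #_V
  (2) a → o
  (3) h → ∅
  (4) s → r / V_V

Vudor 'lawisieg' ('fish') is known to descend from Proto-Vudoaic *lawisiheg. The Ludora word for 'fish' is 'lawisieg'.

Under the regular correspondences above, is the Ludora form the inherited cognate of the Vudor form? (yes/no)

no

Derive the expected Ludora reflex of *lawisiheg:
Ludora: *lawisiheg
  lawisiheg (rule 1 does not apply)
  lawisiheg → lowisiheg   [vowel merger]
  lowisiheg → lowisieg   [h-loss]
  lowisieg → lowirieg   [rhotacism]
  giving Ludora lowirieg.
The regular Ludora reflex would be 'lowirieg', but the attested form is 'lawisieg'. The correspondence is irregular, so they are not cognates (the Ludora form has a different source).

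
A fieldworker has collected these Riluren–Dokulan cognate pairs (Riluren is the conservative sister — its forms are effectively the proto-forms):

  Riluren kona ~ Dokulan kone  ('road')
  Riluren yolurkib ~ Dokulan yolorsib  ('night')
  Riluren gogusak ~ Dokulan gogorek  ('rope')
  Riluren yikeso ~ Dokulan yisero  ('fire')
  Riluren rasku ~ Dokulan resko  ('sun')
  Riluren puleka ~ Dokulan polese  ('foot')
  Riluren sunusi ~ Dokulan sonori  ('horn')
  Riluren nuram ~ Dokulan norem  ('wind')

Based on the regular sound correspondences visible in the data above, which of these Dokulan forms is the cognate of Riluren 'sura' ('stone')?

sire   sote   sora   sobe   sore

sore

yolurkib ~ yolorsib, nuram ~ norem — Riluren u corresponds to Dokulan o after a consonant, before r.
kona ~ kone, puleka ~ polese — Riluren a corresponds to Dokulan e word-finally.
Applying these to Riluren 'sura':
  sura → sora   (u→o after a consonant, before r)
  sora → sore   (a→e word-finally)
So the Dokulan cognate is 'sore'.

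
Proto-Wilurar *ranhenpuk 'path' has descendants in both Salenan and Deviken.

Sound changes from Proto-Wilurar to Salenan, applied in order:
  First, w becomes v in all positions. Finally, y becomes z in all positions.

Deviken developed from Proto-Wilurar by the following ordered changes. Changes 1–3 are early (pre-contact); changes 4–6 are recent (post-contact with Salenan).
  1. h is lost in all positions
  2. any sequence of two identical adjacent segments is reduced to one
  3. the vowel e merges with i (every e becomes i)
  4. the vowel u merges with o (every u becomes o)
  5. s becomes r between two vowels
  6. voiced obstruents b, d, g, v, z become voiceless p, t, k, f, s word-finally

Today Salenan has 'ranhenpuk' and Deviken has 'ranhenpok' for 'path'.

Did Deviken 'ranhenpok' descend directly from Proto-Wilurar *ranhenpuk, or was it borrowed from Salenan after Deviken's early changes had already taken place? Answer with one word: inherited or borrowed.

borrowed

If inherited, *ranhenpuk would pass through all of Deviken's changes:
Deviken: *ranhenpuk > ranenpuk > raninpuk > raninpok  (by h-loss, vowel merger, vowel merger)
If borrowed from Salenan 'ranhenpuk' after the early changes, it would undergo only the recent ones:
  rule 4 (vowel merger): ranhenpuk → ranhenpok
  rule 5 (rhotacism): no change (ranhenpok)
  rule 6 (final devoicing): no change (ranhenpok)
  ⇒ as a loan: ranhenpok
Deviken 'ranhenpok' matches the loan outcome 'ranhenpok', not the inherited 'raninpok' — it skipped the early Deviken changes, so it was borrowed from Salenan.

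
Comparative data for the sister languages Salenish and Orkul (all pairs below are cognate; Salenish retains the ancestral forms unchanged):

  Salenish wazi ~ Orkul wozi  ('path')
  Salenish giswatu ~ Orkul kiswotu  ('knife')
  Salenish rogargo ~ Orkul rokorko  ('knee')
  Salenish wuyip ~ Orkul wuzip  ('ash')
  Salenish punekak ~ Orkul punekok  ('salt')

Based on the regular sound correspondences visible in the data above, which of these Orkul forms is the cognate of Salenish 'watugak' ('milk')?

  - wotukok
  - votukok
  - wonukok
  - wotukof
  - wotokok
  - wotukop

wotukok

wazi ~ wozi, giswatu ~ kiswotu — Salenish a corresponds to Orkul o after a consonant, before a consonant other than r, m, n, p, b, f, v.
rogargo ~ rokorko — Salenish g corresponds to Orkul k between vowels (before a back vowel).
Applying these to Salenish 'watugak':
  watugak → wotugak   (a→o after a consonant, before a consonant other than r, m, n, p, b, f, v)
  wotugak → wotukak   (g→k between vowels (before a back vowel))
  wotukak → wotukok   (a→o after a consonant, before a consonant other than r, m, n, p, b, f, v)
So the Orkul cognate is 'wotukok'.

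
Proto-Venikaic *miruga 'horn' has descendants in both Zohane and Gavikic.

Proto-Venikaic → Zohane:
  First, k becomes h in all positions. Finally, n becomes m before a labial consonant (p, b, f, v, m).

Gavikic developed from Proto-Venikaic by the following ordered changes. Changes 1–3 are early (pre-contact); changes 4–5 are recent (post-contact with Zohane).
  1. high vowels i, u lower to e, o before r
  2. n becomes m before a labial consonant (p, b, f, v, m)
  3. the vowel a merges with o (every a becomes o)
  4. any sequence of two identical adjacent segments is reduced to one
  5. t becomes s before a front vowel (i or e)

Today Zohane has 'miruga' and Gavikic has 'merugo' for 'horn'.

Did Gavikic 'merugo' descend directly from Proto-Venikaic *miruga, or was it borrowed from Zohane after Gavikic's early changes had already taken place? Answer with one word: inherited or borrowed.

If inherited, *miruga would pass through all of Gavikic's changes:
Gavikic: *miruga
  miruga → meruga   [pre-rhotic lowering]
  meruga (rule 2 does not apply)
  meruga → merugo   [vowel merger]
  merugo (rule 4 does not apply)
  merugo (rule 5 does not apply)
  giving Gavikic merugo.
If borrowed from Zohane 'miruga' after the early changes, it would undergo only the recent ones:
  rule 4 (degemination): no change (miruga)
  rule 5 (palatalisation): no change (miruga)
  ⇒ as a loan: miruga
Gavikic 'merugo' matches the inherited outcome exactly, so it is an inherited cognate, not a loan.

inherited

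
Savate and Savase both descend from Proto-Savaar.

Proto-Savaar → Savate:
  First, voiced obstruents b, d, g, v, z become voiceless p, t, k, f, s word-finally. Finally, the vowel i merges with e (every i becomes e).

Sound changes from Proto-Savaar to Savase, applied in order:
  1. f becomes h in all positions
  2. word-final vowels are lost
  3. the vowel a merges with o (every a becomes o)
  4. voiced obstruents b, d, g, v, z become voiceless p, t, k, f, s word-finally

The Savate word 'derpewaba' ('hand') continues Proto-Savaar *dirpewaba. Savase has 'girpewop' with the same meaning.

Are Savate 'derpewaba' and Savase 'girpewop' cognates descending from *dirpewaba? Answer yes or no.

no

Derive the expected Savase reflex of *dirpewaba:
Savase: *dirpewaba
  dirpewaba (rule 1 does not apply)
  dirpewaba → dirpewab   [apocope]
  dirpewab → dirpewob   [vowel merger]
  dirpewob → dirpewop   [final devoicing]
  giving Savase dirpewop.
The regular Savase reflex would be 'dirpewop', but the attested form is 'girpewop'. The correspondence is irregular, so they are not cognates (the Savase form has a different source).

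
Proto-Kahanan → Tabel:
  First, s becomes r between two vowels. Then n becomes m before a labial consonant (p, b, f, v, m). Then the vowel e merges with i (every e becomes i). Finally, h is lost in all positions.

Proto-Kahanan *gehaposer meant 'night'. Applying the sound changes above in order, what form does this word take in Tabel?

Tabel: *gehaposer > gehaporer > gihaporir > giaporir  (by rhotacism, vowel merger, h-loss)

giaporir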